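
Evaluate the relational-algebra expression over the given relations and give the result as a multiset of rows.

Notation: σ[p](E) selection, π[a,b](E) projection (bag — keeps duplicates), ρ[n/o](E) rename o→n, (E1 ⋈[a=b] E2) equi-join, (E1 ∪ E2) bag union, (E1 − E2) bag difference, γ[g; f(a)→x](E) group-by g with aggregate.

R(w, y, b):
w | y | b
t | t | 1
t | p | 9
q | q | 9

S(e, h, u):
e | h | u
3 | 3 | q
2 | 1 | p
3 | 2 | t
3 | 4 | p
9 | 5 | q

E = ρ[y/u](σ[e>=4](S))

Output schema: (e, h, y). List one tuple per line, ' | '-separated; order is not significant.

Subexpression sizes:
  S → 5
  σ[e>=4](S) → 1
  ρ[y/u](σ[e>=4](S)) → 1

== RESULT ==
e | h | y
9 | 5 | q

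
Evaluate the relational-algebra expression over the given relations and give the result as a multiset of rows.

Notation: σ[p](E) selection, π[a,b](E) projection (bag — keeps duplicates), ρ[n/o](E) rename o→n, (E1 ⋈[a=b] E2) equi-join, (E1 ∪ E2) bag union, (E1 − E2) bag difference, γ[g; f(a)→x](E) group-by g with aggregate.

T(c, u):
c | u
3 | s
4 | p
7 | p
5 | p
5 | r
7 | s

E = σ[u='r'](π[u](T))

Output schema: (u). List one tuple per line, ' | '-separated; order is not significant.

Subexpression sizes:
  T → 6
  π[u](T) → 6
  σ[u='r'](π[u](T)) → 1

== RESULT ==
u
r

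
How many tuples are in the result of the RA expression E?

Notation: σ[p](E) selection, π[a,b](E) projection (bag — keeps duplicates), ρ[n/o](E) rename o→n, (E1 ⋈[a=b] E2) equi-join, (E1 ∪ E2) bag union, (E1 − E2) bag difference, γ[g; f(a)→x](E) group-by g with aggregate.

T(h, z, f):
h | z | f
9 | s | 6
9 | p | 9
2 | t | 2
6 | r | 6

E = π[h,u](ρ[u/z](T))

Row counts bottom-up:
  T → 4
  ρ[u/z](T) → 4
  π[h,u](ρ[u/z](T)) → 4

|E| = 4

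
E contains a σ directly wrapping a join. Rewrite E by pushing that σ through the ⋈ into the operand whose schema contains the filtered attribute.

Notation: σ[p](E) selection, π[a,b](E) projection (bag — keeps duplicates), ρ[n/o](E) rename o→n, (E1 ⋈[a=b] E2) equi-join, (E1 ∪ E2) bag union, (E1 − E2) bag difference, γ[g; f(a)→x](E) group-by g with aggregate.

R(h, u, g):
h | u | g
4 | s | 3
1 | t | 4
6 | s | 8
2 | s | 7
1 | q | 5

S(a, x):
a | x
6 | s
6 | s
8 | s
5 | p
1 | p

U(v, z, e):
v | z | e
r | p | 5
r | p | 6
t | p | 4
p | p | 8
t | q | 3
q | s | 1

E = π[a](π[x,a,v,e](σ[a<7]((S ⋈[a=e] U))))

σ filters on a, owned by the left side.
E' = π[a](π[x,a,v,e]((σ[a<7](S) ⋈[a=e] U)))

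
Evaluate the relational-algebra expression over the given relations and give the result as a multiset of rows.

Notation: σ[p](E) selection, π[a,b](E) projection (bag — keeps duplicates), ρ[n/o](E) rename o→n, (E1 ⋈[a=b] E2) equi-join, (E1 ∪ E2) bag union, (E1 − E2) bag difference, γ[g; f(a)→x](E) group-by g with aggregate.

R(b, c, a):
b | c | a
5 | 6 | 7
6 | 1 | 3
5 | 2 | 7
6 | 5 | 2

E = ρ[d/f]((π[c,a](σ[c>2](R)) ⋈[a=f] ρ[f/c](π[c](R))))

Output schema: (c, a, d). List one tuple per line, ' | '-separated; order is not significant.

Per-node cardinality:
  R → 4
  σ[c>2](R) → 2
  π[c,a](σ[c>2](R)) → 2
  R → 4
  π[c](R) → 4
  ρ[f/c](π[c](R)) → 4
  (π[c,a](σ[c>2](R)) ⋈[a=f] ρ[f/c](π[c](R))) → 1
  ρ[d/f]((π[c,a](σ[c>2](R)) ⋈[a=f] ρ[f/c](π[c](R)))) → 1

== RESULT ==
c | a | d
5 | 2 | 2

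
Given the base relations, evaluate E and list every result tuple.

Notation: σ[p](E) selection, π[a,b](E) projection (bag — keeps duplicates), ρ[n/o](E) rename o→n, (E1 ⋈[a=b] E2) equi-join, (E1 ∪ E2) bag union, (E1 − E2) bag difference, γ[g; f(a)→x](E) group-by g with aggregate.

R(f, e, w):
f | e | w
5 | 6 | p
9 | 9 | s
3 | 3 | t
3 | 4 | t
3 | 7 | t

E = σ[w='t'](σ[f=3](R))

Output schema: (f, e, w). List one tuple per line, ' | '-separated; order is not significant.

Subexpression sizes:
  R → 5
  σ[f=3](R) → 3
  σ[w='t'](σ[f=3](R)) → 3

== RESULT ==
f | e | w
3 | 3 | t
3 | 4 | t
3 | 7 | t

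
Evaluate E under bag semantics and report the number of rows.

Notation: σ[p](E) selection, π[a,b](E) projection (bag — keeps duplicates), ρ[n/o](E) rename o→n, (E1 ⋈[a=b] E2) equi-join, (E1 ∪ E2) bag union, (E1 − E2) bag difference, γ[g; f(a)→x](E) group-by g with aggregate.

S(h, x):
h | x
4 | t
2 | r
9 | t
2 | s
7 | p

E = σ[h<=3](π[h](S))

Row counts bottom-up:
  S → 5
  π[h](S) → 5
  σ[h<=3](π[h](S)) → 2

|E| = 2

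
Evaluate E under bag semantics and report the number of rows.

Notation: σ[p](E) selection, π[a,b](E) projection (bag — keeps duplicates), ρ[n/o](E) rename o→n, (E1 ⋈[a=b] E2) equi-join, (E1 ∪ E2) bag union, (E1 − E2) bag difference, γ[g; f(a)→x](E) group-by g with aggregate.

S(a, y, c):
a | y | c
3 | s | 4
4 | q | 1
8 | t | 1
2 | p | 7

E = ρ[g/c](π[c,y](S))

Per-node cardinality:
  S → 4
  π[c,y](S) → 4
  ρ[g/c](π[c,y](S)) → 4

|E| = 4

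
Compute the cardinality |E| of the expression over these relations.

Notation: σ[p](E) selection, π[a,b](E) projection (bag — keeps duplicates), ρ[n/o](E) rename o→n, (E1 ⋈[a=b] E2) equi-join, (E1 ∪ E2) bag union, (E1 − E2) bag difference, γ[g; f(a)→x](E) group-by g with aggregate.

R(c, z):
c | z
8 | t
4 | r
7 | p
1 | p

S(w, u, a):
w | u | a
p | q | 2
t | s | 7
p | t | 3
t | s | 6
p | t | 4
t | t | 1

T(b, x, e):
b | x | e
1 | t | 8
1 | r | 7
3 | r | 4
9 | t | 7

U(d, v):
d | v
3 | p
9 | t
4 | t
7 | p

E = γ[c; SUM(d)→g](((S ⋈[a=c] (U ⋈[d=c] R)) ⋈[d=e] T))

Row counts bottom-up:
  S → 6
  U → 4
  R → 4
  (U ⋈[d=c] R) → 2
  (S ⋈[a=c] (U ⋈[d=c] R)) → 2
  T → 4
  ((S ⋈[a=c] (U ⋈[d=c] R)) ⋈[d=e] T) → 3
  γ[c; SUM(d)→g](((S ⋈[a=c] (U ⋈[d=c] R)) ⋈[d=e] T)) → 2

|E| = 2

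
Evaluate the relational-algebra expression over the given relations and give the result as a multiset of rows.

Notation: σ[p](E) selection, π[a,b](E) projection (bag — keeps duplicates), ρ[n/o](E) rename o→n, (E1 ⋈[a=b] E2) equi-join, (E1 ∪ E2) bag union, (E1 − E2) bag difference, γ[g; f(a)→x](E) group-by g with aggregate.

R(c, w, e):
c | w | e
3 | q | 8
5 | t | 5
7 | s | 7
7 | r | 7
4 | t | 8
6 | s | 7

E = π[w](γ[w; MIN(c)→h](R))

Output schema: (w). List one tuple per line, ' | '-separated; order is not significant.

Subexpression sizes:
  R → 6
  γ[w; MIN(c)→h](R) → 4
  π[w](γ[w; MIN(c)→h](R)) → 4

== RESULT ==
w
q
r
s
t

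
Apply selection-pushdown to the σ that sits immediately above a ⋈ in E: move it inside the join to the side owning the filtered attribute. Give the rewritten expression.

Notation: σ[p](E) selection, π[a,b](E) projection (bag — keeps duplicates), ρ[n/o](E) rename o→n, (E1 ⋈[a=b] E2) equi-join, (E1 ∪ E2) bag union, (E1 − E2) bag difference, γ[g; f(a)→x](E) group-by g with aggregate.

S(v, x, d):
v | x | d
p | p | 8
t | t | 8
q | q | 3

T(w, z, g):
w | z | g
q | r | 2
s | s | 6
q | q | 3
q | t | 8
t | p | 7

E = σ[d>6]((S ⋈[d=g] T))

σ filters on d, owned by the left side.
E' = (σ[d>6](S) ⋈[d=g] T)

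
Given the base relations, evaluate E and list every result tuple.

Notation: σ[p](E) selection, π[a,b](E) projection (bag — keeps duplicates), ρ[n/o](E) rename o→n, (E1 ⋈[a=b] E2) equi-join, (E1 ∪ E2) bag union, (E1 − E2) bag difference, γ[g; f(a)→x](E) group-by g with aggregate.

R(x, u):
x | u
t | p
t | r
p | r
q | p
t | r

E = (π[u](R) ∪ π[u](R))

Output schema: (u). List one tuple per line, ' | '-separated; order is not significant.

Row counts bottom-up:
  R → 5
  π[u](R) → 5
  R → 5
  π[u](R) → 5
  (π[u](R) ∪ π[u](R)) → 10

== RESULT ==
u
p
p
p
p
r
r
r
r
r
r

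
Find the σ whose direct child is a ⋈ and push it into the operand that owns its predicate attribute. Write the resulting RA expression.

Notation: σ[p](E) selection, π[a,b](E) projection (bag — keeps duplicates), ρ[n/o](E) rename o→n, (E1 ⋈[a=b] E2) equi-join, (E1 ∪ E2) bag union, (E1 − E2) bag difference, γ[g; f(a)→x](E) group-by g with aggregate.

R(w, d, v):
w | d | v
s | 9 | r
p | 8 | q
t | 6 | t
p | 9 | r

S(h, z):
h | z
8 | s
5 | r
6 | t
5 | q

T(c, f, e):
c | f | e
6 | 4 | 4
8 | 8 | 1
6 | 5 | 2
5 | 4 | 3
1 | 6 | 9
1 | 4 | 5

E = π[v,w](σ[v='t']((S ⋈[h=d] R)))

σ filters on v, owned by the right side.
E' = π[v,w]((S ⋈[h=d] σ[v='t'](R)))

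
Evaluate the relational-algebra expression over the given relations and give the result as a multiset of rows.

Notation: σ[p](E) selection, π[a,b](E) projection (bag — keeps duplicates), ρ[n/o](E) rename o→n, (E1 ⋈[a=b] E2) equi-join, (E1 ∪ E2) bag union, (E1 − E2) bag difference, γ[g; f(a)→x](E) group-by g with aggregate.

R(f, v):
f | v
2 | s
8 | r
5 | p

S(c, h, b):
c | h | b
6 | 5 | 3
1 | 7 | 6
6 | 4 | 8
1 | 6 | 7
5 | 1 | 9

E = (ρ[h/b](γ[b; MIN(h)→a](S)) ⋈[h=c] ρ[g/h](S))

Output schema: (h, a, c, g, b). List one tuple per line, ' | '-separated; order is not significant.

Per-node cardinality:
  S → 5
  γ[b; MIN(h)→a](S) → 5
  ρ[h/b](γ[b; MIN(h)→a](S)) → 5
  S → 5
  ρ[g/h](S) → 5
  (ρ[h/b](γ[b; MIN(h)→a](S)) ⋈[h=c] ρ[g/h](S)) → 2

== RESULT ==
h | a | c | g | b
6 | 7 | 6 | 4 | 8
6 | 7 | 6 | 5 | 3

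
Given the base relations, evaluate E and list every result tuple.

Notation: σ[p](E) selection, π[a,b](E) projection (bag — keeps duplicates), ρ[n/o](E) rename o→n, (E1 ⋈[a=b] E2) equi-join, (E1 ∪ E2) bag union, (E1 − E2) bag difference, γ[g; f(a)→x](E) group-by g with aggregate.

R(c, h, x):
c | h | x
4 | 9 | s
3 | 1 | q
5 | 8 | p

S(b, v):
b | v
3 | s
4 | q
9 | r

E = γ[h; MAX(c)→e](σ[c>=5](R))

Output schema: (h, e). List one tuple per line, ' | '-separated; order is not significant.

Per-node cardinality:
  R → 3
  σ[c>=5](R) → 1
  γ[h; MAX(c)→e](σ[c>=5](R)) → 1

== RESULT ==
h | e
8 | 5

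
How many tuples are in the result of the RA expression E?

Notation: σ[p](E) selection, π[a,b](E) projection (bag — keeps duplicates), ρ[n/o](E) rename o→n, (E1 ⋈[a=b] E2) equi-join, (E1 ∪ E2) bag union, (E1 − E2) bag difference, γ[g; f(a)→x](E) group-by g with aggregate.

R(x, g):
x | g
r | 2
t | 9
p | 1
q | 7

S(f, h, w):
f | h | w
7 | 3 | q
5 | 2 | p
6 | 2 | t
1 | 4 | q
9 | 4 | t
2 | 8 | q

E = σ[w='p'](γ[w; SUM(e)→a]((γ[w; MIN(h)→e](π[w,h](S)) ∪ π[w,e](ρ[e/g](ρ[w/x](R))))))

Stepwise |·|:
  S → 6
  π[w,h](S) → 6
  γ[w; MIN(h)→e](π[w,h](S)) → 3
  R → 4
  ρ[w/x](R) → 4
  ρ[e/g](ρ[w/x](R)) → 4
  π[w,e](ρ[e/g](ρ[w/x](R))) → 4
  (γ[w; MIN(h)→e](π[w,h](S)) ∪ π[w,e](ρ[e/g](ρ[w/x](R)))) → 7
  γ[w; SUM(e)→a]((γ[w; MIN(h)→e](π[w,h](S)) ∪ π[w,e](ρ[e/g](ρ[w/x](R))))) → 4
  σ[w='p'](γ[w; SUM(e)→a]((γ[w; MIN(h)→e](π[w,h](S)) ∪ π[w,e](ρ[e/g](ρ[w/x](R)))))) → 1

|E| = 1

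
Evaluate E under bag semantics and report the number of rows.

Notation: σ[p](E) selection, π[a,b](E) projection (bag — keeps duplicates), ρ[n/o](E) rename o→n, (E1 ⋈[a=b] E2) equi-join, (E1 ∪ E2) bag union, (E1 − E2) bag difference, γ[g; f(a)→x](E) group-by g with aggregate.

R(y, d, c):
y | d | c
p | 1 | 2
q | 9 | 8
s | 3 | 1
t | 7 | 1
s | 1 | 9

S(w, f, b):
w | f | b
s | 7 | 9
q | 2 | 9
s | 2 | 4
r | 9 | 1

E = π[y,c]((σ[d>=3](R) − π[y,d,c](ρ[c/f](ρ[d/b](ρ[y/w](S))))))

Subexpression sizes:
  R → 5
  σ[d>=3](R) → 3
  S → 4
  ρ[y/w](S) → 4
  ρ[d/b](ρ[y/w](S)) → 4
  ρ[c/f](ρ[d/b](ρ[y/w](S))) → 4
  π[y,d,c](ρ[c/f](ρ[d/b](ρ[y/w](S)))) → 4
  (σ[d>=3](R) − π[y,d,c](ρ[c/f](ρ[d/b](ρ[y/w](S))))) → 3
  π[y,c]((σ[d>=3](R) − π[y,d,c](ρ[c/f](ρ[d/b](ρ[y/w](S)))))) → 3

|E| = 3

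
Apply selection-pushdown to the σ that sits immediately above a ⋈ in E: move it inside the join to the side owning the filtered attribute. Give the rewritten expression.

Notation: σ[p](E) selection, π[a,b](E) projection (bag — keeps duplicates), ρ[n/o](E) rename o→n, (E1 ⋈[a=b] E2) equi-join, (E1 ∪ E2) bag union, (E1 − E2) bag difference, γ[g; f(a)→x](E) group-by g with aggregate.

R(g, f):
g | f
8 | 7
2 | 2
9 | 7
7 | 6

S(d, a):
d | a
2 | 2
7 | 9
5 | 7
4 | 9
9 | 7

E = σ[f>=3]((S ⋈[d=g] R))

σ filters on f, owned by the right side.
E' = (S ⋈[d=g] σ[f>=3](R))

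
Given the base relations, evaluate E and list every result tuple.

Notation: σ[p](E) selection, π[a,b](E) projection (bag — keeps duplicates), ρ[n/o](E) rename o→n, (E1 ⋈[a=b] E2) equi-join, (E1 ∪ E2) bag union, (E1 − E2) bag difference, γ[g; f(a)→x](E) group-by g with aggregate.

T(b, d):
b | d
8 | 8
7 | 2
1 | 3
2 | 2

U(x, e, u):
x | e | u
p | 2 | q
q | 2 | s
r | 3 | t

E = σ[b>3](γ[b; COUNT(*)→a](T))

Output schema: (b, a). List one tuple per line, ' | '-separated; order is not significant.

Per-node cardinality:
  T → 4
  γ[b; COUNT(*)→a](T) → 4
  σ[b>3](γ[b; COUNT(*)→a](T)) → 2

== RESULT ==
b | a
7 | 1
8 | 1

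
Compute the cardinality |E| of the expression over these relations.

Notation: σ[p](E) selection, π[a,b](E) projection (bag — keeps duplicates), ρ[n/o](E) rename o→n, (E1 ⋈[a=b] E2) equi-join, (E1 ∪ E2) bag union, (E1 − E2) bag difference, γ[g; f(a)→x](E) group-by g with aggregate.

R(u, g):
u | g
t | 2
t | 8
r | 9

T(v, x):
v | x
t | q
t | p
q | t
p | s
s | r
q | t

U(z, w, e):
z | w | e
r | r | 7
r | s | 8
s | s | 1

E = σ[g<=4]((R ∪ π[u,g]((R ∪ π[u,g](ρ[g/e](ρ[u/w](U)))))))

Row counts bottom-up:
  R → 3
  R → 3
  U → 3
  ρ[u/w](U) → 3
  ρ[g/e](ρ[u/w](U)) → 3
  π[u,g](ρ[g/e](ρ[u/w](U))) → 3
  (R ∪ π[u,g](ρ[g/e](ρ[u/w](U)))) → 6
  π[u,g]((R ∪ π[u,g](ρ[g/e](ρ[u/w](U))))) → 6
  (R ∪ π[u,g]((R ∪ π[u,g](ρ[g/e](ρ[u/w](U)))))) → 9
  σ[g<=4]((R ∪ π[u,g]((R ∪ π[u,g](ρ[g/e](ρ[u/w](U))))))) → 3

|E| = 3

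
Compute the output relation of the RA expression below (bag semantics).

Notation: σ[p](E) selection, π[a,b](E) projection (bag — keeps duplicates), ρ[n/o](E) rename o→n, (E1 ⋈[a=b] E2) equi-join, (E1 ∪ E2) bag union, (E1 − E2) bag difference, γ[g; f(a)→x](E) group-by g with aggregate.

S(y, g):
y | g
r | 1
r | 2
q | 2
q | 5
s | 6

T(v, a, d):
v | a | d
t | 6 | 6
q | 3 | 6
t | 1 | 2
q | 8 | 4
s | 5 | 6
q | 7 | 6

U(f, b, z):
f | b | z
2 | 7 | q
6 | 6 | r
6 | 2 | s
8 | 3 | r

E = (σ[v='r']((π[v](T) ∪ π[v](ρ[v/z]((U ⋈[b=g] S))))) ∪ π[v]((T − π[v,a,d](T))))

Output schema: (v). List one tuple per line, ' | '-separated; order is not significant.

Per-node cardinality:
  T → 6
  π[v](T) → 6
  U → 4
  S → 5
  (U ⋈[b=g] S) → 3
  ρ[v/z]((U ⋈[b=g] S)) → 3
  π[v](ρ[v/z]((U ⋈[b=g] S))) → 3
  (π[v](T) ∪ π[v](ρ[v/z]((U ⋈[b=g] S)))) → 9
  σ[v='r']((π[v](T) ∪ π[v](ρ[v/z]((U ⋈[b=g] S))))) → 1
  T → 6
  T → 6
  π[v,a,d](T) → 6
  (T − π[v,a,d](T)) → 0
  π[v]((T − π[v,a,d](T))) → 0
  (σ[v='r']((π[v](T) ∪ π[v](ρ[v/z]((U ⋈[b=g] S))))) ∪ π[v]((T − π[v,a,d](T)))) → 1

== RESULT ==
v
r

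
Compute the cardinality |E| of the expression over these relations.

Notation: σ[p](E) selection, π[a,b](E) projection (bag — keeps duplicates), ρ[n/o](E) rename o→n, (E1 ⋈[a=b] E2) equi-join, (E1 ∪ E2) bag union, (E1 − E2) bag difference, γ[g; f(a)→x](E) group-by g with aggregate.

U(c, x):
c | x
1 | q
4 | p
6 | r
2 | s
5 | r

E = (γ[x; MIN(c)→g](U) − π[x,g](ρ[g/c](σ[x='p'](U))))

Stepwise |·|:
  U → 5
  γ[x; MIN(c)→g](U) → 4
  U → 5
  σ[x='p'](U) → 1
  ρ[g/c](σ[x='p'](U)) → 1
  π[x,g](ρ[g/c](σ[x='p'](U))) → 1
  (γ[x; MIN(c)→g](U) − π[x,g](ρ[g/c](σ[x='p'](U)))) → 3

|E| = 3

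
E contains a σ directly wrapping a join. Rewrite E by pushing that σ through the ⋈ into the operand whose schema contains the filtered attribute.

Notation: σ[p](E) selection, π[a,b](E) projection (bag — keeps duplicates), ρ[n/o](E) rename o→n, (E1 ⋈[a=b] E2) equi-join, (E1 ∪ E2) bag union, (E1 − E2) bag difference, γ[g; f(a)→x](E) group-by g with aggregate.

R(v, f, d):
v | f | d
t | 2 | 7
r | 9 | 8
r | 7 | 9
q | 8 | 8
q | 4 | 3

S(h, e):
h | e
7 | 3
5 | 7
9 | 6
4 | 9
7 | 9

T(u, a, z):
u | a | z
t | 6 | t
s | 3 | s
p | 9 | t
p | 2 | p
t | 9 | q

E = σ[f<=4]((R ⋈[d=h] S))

σ filters on f, owned by the left side.
E' = (σ[f<=4](R) ⋈[d=h] S)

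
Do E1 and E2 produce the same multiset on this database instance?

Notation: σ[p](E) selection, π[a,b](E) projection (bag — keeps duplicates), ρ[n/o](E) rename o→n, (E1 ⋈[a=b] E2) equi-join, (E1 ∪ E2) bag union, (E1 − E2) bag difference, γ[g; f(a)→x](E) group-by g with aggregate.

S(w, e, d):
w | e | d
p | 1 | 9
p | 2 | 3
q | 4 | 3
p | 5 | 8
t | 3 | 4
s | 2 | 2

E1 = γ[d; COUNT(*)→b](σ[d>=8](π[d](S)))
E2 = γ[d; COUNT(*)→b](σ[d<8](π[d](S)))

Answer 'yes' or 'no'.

E1 stepwise |·|:
  S → 6
  π[d](S) → 6
  σ[d>=8](π[d](S)) → 2
  γ[d; COUNT(*)→b](σ[d>=8](π[d](S))) → 2
E2 stepwise |·|:
  S → 6
  π[d](S) → 6
  σ[d<8](π[d](S)) → 4
  γ[d; COUNT(*)→b](σ[d<8](π[d](S))) → 3

E1 result:
d | b
8 | 1
9 | 1
E2 result:
d | b
2 | 1
3 | 2
4 | 1
Witness: (2, 1) appears 0× in E1 but 1× in E2.

no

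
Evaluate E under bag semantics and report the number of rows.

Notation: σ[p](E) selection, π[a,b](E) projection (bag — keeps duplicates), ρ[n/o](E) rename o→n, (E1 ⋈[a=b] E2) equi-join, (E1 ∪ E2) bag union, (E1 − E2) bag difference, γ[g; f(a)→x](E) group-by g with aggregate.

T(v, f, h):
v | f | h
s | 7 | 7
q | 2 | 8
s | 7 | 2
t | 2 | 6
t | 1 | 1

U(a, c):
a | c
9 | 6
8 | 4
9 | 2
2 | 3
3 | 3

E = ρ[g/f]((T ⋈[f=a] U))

Subexpression sizes:
  T → 5
  U → 5
  (T ⋈[f=a] U) → 2
  ρ[g/f]((T ⋈[f=a] U)) → 2

|E| = 2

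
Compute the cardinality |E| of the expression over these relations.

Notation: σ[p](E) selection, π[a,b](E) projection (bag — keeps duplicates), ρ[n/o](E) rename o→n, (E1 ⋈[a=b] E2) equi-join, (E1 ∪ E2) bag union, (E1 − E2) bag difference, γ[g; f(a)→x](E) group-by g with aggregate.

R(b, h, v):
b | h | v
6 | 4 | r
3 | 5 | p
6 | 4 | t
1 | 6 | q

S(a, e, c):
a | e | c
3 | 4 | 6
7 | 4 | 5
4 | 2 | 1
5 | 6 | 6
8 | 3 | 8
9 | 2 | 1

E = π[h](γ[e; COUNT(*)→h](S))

Subexpression sizes:
  S → 6
  γ[e; COUNT(*)→h](S) → 4
  π[h](γ[e; COUNT(*)→h](S)) → 4

|E| = 4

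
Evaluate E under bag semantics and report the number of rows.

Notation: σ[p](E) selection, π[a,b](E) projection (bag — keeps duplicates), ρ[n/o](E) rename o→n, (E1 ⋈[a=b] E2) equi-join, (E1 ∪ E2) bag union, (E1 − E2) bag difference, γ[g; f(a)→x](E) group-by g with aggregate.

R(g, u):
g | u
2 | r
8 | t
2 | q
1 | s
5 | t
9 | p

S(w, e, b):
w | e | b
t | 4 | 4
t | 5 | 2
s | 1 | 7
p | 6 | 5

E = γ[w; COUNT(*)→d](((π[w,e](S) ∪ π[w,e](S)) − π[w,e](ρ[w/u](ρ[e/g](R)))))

Subexpression sizes:
  S → 4
  π[w,e](S) → 4
  S → 4
  π[w,e](S) → 4
  (π[w,e](S) ∪ π[w,e](S)) → 8
  R → 6
  ρ[e/g](R) → 6
  ρ[w/u](ρ[e/g](R)) → 6
  π[w,e](ρ[w/u](ρ[e/g](R))) → 6
  ((π[w,e](S) ∪ π[w,e](S)) − π[w,e](ρ[w/u](ρ[e/g](R)))) → 6
  γ[w; COUNT(*)→d](((π[w,e](S) ∪ π[w,e](S)) − π[w,e](ρ[w/u](ρ[e/g](R))))) → 3

|E| = 3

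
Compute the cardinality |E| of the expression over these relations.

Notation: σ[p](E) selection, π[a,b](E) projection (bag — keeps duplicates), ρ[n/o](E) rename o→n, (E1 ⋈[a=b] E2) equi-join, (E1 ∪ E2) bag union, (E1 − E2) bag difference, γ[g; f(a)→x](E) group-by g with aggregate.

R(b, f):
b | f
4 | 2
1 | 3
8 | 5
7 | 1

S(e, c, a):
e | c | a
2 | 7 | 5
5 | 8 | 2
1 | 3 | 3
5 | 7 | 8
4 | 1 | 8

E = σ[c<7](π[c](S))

Row counts bottom-up:
  S → 5
  π[c](S) → 5
  σ[c<7](π[c](S)) → 2

|E| = 2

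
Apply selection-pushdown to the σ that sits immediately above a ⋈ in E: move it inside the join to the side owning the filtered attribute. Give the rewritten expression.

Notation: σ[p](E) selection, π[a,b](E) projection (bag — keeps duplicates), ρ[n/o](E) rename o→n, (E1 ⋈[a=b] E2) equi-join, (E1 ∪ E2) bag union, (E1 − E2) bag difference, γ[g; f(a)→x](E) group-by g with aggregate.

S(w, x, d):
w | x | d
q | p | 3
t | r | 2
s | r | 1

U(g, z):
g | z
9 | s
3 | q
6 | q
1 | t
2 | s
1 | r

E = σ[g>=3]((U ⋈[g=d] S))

σ filters on g, owned by the left side.
E' = (σ[g>=3](U) ⋈[g=d] S)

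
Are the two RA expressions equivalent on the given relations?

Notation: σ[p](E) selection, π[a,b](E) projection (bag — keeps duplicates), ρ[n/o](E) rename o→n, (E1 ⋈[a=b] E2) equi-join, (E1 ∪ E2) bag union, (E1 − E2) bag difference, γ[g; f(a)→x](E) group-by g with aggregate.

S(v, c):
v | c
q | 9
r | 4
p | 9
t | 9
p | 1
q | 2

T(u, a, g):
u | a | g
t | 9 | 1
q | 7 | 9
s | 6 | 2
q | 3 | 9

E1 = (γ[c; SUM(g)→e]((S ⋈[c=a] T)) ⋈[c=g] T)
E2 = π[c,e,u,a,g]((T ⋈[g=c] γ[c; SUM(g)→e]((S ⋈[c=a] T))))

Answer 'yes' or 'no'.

E1 per-node cardinality:
  S → 6
  T → 4
  (S ⋈[c=a] T) → 3
  γ[c; SUM(g)→e]((S ⋈[c=a] T)) → 1
  T → 4
  (γ[c; SUM(g)→e]((S ⋈[c=a] T)) ⋈[c=g] T) → 2
E2 per-node cardinality:
  T → 4
  S → 6
  T → 4
  (S ⋈[c=a] T) → 3
  γ[c; SUM(g)→e]((S ⋈[c=a] T)) → 1
  (T ⋈[g=c] γ[c; SUM(g)→e]((S ⋈[c=a] T))) → 2
  π[c,e,u,a,g]((T ⋈[g=c] γ[c; SUM(g)→e]((S ⋈[c=a] T)))) → 2

E1 and E2 produce the same multiset:
c | e | u | a | g
9 | 3 | q | 3 | 9
9 | 3 | q | 7 | 9

yes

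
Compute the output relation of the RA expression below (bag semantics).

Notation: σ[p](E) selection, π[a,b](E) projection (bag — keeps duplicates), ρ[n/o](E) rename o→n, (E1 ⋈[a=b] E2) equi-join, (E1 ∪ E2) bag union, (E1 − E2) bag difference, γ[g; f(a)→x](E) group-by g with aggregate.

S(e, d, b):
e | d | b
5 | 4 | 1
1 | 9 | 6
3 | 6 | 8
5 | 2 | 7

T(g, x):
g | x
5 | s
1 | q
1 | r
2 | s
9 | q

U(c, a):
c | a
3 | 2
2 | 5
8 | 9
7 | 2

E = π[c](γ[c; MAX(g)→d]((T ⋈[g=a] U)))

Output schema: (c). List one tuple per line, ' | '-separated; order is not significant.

Stepwise |·|:
  T → 5
  U → 4
  (T ⋈[g=a] U) → 4
  γ[c; MAX(g)→d]((T ⋈[g=a] U)) → 4
  π[c](γ[c; MAX(g)→d]((T ⋈[g=a] U))) → 4

== RESULT ==
c
2
3
7
8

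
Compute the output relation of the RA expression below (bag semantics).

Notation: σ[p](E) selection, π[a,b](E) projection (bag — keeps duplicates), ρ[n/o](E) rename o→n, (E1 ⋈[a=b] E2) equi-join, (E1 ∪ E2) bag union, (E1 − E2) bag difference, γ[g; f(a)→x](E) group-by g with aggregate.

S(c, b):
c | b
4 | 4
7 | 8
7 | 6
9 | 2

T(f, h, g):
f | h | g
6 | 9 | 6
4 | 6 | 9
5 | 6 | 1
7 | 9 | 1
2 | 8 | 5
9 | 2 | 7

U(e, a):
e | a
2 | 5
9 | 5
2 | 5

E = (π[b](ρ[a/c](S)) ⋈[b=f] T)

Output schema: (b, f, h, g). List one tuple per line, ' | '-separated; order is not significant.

Per-node cardinality:
  S → 4
  ρ[a/c](S) → 4
  π[b](ρ[a/c](S)) → 4
  T → 6
  (π[b](ρ[a/c](S)) ⋈[b=f] T) → 3

== RESULT ==
b | f | h | g
2 | 2 | 8 | 5
4 | 4 | 6 | 9
6 | 6 | 9 | 6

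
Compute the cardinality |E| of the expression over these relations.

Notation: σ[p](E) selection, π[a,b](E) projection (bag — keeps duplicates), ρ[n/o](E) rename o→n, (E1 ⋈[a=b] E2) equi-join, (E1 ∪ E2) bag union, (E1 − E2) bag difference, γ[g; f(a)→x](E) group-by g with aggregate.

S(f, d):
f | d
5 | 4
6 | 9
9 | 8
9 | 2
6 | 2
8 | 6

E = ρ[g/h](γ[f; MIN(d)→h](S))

Row counts bottom-up:
  S → 6
  γ[f; MIN(d)→h](S) → 4
  ρ[g/h](γ[f; MIN(d)→h](S)) → 4

|E| = 4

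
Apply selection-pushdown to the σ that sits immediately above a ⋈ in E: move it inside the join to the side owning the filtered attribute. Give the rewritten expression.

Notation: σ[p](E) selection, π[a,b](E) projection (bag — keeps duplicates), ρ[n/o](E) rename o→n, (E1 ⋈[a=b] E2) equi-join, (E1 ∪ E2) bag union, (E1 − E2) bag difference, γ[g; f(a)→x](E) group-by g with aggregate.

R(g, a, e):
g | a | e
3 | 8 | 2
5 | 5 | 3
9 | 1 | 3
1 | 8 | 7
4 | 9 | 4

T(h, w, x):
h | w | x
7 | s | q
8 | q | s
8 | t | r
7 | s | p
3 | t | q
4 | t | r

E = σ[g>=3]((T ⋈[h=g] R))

σ filters on g, owned by the right side.
E' = (T ⋈[h=g] σ[g>=3](R))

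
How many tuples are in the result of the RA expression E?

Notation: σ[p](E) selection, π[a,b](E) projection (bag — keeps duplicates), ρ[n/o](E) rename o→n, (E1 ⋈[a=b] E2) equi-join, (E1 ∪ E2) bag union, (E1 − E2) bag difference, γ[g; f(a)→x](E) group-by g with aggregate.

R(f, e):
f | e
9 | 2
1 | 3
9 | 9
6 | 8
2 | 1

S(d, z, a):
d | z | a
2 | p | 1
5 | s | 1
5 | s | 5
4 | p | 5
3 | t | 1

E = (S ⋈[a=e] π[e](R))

Per-node cardinality:
  S → 5
  R → 5
  π[e](R) → 5
  (S ⋈[a=e] π[e](R)) → 3

|E| = 3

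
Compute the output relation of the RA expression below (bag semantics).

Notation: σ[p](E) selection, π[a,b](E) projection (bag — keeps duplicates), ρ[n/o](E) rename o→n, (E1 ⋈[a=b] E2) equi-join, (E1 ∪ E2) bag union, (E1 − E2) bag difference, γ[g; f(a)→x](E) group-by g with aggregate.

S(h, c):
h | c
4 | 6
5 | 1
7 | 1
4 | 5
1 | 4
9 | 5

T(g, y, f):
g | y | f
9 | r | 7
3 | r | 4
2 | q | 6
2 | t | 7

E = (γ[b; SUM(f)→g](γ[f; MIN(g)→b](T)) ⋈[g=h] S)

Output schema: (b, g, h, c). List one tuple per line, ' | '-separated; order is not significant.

Subexpression sizes:
  T → 4
  γ[f; MIN(g)→b](T) → 3
  γ[b; SUM(f)→g](γ[f; MIN(g)→b](T)) → 2
  S → 6
  (γ[b; SUM(f)→g](γ[f; MIN(g)→b](T)) ⋈[g=h] S) → 2

== RESULT ==
b | g | h | c
3 | 4 | 4 | 5
3 | 4 | 4 | 6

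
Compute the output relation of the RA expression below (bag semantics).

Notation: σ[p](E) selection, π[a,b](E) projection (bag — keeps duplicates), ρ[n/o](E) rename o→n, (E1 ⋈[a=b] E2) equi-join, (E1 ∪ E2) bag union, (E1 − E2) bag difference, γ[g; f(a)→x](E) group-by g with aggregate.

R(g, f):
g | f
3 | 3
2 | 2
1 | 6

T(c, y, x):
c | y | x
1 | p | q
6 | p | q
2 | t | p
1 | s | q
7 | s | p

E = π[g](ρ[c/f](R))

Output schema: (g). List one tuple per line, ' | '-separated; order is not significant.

Per-node cardinality:
  R → 3
  ρ[c/f](R) → 3
  π[g](ρ[c/f](R)) → 3

== RESULT ==
g
1
2
3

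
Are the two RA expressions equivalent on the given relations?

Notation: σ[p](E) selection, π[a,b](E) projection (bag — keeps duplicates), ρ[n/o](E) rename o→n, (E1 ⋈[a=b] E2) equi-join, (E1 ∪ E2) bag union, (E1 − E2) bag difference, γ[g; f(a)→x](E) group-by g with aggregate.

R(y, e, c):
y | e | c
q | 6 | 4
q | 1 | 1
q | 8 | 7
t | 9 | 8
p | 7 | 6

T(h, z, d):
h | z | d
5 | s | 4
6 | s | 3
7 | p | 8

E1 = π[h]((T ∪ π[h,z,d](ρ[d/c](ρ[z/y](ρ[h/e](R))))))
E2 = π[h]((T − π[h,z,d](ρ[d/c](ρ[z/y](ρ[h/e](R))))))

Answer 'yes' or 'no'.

E1 stepwise |·|:
  T → 3
  R → 5
  ρ[h/e](R) → 5
  ρ[z/y](ρ[h/e](R)) → 5
  ρ[d/c](ρ[z/y](ρ[h/e](R))) → 5
  π[h,z,d](ρ[d/c](ρ[z/y](ρ[h/e](R)))) → 5
  (T ∪ π[h,z,d](ρ[d/c](ρ[z/y](ρ[h/e](R))))) → 8
  π[h]((T ∪ π[h,z,d](ρ[d/c](ρ[z/y](ρ[h/e](R)))))) → 8
E2 stepwise |·|:
  T → 3
  R → 5
  ρ[h/e](R) → 5
  ρ[z/y](ρ[h/e](R)) → 5
  ρ[d/c](ρ[z/y](ρ[h/e](R))) → 5
  π[h,z,d](ρ[d/c](ρ[z/y](ρ[h/e](R)))) → 5
  (T − π[h,z,d](ρ[d/c](ρ[z/y](ρ[h/e](R))))) → 3
  π[h]((T − π[h,z,d](ρ[d/c](ρ[z/y](ρ[h/e](R)))))) → 3

E1 result:
h
1
5
6
6
7
7
8
9
E2 result:
h
5
6
7
Witness: (6,) appears 2× in E1 but 1× in E2.

no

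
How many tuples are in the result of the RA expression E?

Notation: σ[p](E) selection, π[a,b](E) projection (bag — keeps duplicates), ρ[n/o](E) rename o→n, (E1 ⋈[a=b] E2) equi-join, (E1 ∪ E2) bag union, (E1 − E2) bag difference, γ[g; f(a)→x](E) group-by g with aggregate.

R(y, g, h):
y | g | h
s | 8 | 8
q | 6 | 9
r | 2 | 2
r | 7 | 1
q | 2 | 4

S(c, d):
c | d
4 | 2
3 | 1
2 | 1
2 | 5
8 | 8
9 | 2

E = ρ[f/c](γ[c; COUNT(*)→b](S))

Per-node cardinality:
  S → 6
  γ[c; COUNT(*)→b](S) → 5
  ρ[f/c](γ[c; COUNT(*)→b](S)) → 5

|E| = 5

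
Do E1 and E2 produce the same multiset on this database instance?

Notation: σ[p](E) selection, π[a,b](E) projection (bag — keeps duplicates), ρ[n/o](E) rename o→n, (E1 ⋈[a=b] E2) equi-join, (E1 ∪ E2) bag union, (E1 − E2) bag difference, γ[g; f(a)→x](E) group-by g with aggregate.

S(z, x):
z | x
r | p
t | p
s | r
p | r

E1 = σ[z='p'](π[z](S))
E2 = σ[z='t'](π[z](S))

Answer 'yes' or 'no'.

E1 row counts bottom-up:
  S → 4
  π[z](S) → 4
  σ[z='p'](π[z](S)) → 1
E2 row counts bottom-up:
  S → 4
  π[z](S) → 4
  σ[z='t'](π[z](S)) → 1

E1 result:
z
p
E2 result:
z
t
Witness: ('p',) appears 1× in E1 but 0× in E2.

no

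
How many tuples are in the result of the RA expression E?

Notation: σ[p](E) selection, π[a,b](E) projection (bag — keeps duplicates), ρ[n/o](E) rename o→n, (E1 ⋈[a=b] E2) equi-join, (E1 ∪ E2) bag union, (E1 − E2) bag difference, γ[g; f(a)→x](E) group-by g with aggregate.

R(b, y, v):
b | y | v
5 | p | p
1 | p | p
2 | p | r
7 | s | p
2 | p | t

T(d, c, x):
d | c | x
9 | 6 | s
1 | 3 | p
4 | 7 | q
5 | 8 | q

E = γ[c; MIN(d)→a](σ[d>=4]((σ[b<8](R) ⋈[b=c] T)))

Stepwise |·|:
  R → 5
  σ[b<8](R) → 5
  T → 4
  (σ[b<8](R) ⋈[b=c] T) → 1
  σ[d>=4]((σ[b<8](R) ⋈[b=c] T)) → 1
  γ[c; MIN(d)→a](σ[d>=4]((σ[b<8](R) ⋈[b=c] T))) → 1

|E| = 1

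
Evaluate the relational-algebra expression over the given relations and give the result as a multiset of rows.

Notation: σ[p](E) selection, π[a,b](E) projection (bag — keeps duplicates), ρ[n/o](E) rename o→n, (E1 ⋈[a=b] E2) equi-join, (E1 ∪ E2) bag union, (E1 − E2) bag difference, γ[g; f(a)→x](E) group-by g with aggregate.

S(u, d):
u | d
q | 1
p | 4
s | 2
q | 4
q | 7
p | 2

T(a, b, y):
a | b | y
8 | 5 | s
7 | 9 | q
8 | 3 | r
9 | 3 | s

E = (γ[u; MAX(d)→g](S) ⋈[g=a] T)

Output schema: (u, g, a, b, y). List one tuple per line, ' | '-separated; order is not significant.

Per-node cardinality:
  S → 6
  γ[u; MAX(d)→g](S) → 3
  T → 4
  (γ[u; MAX(d)→g](S) ⋈[g=a] T) → 1

== RESULT ==
u | g | a | b | y
q | 7 | 7 | 9 | q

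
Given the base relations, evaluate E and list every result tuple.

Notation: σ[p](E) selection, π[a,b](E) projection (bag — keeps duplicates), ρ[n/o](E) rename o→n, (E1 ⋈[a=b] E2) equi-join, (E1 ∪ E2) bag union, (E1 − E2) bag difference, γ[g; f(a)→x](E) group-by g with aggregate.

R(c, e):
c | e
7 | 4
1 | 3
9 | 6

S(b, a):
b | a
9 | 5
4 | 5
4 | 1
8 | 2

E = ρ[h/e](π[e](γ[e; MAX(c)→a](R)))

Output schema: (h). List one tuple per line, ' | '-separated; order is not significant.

Subexpression sizes:
  R → 3
  γ[e; MAX(c)→a](R) → 3
  π[e](γ[e; MAX(c)→a](R)) → 3
  ρ[h/e](π[e](γ[e; MAX(c)→a](R))) → 3

== RESULT ==
h
3
4
6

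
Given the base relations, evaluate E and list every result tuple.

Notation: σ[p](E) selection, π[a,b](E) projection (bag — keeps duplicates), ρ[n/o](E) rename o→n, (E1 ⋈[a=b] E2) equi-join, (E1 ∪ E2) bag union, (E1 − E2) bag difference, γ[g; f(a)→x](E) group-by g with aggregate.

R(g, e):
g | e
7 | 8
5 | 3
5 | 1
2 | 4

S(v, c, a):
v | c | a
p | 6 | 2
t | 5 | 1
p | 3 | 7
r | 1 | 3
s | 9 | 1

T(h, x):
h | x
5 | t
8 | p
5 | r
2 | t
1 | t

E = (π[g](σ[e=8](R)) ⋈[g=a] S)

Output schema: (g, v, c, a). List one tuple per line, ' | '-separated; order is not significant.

Row counts bottom-up:
  R → 4
  σ[e=8](R) → 1
  π[g](σ[e=8](R)) → 1
  S → 5
  (π[g](σ[e=8](R)) ⋈[g=a] S) → 1

== RESULT ==
g | v | c | a
7 | p | 3 | 7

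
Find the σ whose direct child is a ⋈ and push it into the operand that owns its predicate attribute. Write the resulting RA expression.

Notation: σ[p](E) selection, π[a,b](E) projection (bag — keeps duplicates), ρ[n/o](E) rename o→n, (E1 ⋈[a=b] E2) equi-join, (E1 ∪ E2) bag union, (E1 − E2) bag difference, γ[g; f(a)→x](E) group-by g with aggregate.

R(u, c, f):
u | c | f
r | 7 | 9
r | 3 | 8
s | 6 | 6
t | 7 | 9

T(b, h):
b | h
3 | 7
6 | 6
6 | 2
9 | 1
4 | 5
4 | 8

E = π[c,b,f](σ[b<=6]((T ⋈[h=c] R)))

σ filters on b, owned by the left side.
E' = π[c,b,f]((σ[b<=6](T) ⋈[h=c] R))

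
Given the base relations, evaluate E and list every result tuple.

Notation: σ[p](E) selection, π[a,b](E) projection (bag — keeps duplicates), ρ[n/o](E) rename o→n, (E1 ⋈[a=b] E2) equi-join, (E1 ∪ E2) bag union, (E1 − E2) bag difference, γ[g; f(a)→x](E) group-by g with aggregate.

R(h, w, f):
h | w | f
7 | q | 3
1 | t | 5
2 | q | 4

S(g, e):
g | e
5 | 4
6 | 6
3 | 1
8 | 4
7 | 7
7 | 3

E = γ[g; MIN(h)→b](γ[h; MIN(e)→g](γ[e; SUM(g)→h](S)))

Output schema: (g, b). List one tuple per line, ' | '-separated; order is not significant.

Stepwise |·|:
  S → 6
  γ[e; SUM(g)→h](S) → 5
  γ[h; MIN(e)→g](γ[e; SUM(g)→h](S)) → 4
  γ[g; MIN(h)→b](γ[h; MIN(e)→g](γ[e; SUM(g)→h](S))) → 4

== RESULT ==
g | b
1 | 3
3 | 7
4 | 13
6 | 6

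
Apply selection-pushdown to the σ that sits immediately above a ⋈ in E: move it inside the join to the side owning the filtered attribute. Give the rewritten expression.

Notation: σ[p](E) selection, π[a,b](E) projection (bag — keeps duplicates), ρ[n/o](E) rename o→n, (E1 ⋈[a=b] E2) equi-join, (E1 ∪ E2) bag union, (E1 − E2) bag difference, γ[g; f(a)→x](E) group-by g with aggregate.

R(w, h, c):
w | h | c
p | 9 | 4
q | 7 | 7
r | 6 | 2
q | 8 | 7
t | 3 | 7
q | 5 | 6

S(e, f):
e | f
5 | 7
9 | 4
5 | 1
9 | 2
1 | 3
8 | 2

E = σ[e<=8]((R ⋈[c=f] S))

σ filters on e, owned by the right side.
E' = (R ⋈[c=f] σ[e<=8](S))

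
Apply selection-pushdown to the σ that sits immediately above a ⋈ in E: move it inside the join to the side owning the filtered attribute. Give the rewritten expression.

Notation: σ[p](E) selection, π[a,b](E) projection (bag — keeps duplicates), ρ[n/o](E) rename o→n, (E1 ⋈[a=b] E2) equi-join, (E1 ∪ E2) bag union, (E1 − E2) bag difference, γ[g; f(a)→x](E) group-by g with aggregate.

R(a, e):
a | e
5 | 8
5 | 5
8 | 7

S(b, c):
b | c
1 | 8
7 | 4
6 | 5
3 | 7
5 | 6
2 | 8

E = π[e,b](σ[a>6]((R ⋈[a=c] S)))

σ filters on a, owned by the left side.
E' = π[e,b]((σ[a>6](R) ⋈[a=c] S))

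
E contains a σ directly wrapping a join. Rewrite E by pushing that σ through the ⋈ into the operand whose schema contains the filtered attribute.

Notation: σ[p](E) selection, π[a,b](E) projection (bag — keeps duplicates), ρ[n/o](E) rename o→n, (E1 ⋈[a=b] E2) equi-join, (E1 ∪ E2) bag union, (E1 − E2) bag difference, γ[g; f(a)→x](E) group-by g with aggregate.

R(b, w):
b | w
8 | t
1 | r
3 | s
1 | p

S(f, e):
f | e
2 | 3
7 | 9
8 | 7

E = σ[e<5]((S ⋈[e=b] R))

σ filters on e, owned by the left side.
E' = (σ[e<5](S) ⋈[e=b] R)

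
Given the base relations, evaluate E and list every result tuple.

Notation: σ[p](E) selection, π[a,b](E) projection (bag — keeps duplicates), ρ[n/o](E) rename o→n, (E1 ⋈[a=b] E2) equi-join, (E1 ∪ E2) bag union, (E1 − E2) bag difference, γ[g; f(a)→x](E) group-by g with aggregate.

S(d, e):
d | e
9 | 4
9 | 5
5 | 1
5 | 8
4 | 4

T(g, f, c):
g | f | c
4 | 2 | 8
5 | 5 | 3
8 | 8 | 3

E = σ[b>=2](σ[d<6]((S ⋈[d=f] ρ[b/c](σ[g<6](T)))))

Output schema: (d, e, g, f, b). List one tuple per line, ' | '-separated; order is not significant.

Row counts bottom-up:
  S → 5
  T → 3
  σ[g<6](T) → 2
  ρ[b/c](σ[g<6](T)) → 2
  (S ⋈[d=f] ρ[b/c](σ[g<6](T))) → 2
  σ[d<6]((S ⋈[d=f] ρ[b/c](σ[g<6](T)))) → 2
  σ[b>=2](σ[d<6]((S ⋈[d=f] ρ[b/c](σ[g<6](T))))) → 2

== RESULT ==
d | e | g | f | b
5 | 1 | 5 | 5 | 3
5 | 8 | 5 | 5 | 3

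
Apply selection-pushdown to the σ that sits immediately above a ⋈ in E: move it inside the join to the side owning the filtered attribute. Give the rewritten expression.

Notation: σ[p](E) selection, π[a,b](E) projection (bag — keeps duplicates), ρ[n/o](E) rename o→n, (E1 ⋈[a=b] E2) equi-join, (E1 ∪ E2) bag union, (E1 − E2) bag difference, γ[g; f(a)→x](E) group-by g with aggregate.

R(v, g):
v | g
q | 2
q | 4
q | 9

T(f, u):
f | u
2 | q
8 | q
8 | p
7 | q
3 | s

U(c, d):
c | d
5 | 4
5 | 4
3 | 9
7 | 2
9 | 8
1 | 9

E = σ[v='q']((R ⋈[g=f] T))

σ filters on v, owned by the left side.
E' = (σ[v='q'](R) ⋈[g=f] T)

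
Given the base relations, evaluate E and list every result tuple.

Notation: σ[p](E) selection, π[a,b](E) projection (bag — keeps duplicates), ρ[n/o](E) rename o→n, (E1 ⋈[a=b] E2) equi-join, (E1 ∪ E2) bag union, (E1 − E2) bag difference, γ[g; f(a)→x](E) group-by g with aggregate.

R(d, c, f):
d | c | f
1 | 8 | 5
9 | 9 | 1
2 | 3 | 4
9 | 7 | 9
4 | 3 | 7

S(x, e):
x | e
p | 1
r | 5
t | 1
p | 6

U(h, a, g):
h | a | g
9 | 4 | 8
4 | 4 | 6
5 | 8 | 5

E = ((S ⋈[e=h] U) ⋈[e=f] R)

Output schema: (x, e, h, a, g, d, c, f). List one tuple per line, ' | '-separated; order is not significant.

Subexpression sizes:
  S → 4
  U → 3
  (S ⋈[e=h] U) → 1
  R → 5
  ((S ⋈[e=h] U) ⋈[e=f] R) → 1

== RESULT ==
x | e | h | a | g | d | c | f
r | 5 | 5 | 8 | 5 | 1 | 8 | 5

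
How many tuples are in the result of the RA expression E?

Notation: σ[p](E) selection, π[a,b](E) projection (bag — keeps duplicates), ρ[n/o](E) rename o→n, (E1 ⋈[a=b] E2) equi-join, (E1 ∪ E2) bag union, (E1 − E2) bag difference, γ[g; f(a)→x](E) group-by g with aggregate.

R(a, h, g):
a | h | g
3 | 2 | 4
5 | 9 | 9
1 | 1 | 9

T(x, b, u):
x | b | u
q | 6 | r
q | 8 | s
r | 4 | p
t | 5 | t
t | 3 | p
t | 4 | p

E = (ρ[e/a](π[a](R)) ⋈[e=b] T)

Row counts bottom-up:
  R → 3
  π[a](R) → 3
  ρ[e/a](π[a](R)) → 3
  T → 6
  (ρ[e/a](π[a](R)) ⋈[e=b] T) → 2

|E| = 2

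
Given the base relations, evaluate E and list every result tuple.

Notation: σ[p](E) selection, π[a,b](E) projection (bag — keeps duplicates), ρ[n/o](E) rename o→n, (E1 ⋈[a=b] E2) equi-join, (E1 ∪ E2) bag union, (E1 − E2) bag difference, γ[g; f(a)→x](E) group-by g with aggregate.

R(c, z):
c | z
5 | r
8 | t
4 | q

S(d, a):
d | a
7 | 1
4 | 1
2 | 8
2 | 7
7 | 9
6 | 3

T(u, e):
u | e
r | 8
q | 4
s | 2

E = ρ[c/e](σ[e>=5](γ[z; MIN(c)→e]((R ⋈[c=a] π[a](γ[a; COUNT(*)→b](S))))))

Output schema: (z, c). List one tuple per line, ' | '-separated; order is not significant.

Subexpression sizes:
  R → 3
  S → 6
  γ[a; COUNT(*)→b](S) → 5
  π[a](γ[a; COUNT(*)→b](S)) → 5
  (R ⋈[c=a] π[a](γ[a; COUNT(*)→b](S))) → 1
  γ[z; MIN(c)→e]((R ⋈[c=a] π[a](γ[a; COUNT(*)→b](S)))) → 1
  σ[e>=5](γ[z; MIN(c)→e]((R ⋈[c=a] π[a](γ[a; COUNT(*)→b](S))))) → 1
  ρ[c/e](σ[e>=5](γ[z; MIN(c)→e]((R ⋈[c=a] π[a](γ[a; COUNT(*)→b](S)))))) → 1

== RESULT ==
z | c
t | 8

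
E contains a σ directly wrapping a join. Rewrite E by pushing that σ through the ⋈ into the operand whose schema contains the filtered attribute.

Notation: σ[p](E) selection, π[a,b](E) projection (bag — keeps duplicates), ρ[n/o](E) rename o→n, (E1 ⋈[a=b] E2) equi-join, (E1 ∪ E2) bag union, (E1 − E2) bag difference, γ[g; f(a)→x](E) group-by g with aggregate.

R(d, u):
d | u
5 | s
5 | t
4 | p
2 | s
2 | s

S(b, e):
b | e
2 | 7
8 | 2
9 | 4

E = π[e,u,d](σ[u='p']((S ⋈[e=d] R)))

σ filters on u, owned by the right side.
E' = π[e,u,d]((S ⋈[e=d] σ[u='p'](R)))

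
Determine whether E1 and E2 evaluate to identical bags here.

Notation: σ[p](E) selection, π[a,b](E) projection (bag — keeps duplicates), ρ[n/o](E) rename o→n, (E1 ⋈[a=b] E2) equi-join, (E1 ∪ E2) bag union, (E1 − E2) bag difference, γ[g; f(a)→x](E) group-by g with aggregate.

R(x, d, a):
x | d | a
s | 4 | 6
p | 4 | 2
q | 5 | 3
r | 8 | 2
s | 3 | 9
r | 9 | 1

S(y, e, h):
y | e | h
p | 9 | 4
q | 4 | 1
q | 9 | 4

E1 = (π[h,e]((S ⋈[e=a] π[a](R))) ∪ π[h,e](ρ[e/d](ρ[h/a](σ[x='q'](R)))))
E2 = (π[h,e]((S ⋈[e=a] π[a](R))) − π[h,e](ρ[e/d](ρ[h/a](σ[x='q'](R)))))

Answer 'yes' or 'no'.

E1 per-node cardinality:
  S → 3
  R → 6
  π[a](R) → 6
  (S ⋈[e=a] π[a](R)) → 2
  π[h,e]((S ⋈[e=a] π[a](R))) → 2
  R → 6
  σ[x='q'](R) → 1
  ρ[h/a](σ[x='q'](R)) → 1
  ρ[e/d](ρ[h/a](σ[x='q'](R))) → 1
  π[h,e](ρ[e/d](ρ[h/a](σ[x='q'](R)))) → 1
  (π[h,e]((S ⋈[e=a] π[a](R))) ∪ π[h,e](ρ[e/d](ρ[h/a](σ[x='q'](R))))) → 3
E2 per-node cardinality:
  S → 3
  R → 6
  π[a](R) → 6
  (S ⋈[e=a] π[a](R)) → 2
  π[h,e]((S ⋈[e=a] π[a](R))) → 2
  R → 6
  σ[x='q'](R) → 1
  ρ[h/a](σ[x='q'](R)) → 1
  ρ[e/d](ρ[h/a](σ[x='q'](R))) → 1
  π[h,e](ρ[e/d](ρ[h/a](σ[x='q'](R)))) → 1
  (π[h,e]((S ⋈[e=a] π[a](R))) − π[h,e](ρ[e/d](ρ[h/a](σ[x='q'](R))))) → 2

E1 result:
h | e
3 | 5
4 | 9
4 | 9
E2 result:
h | e
4 | 9
4 | 9
Witness: (3, 5) appears 1× in E1 but 0× in E2.

no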